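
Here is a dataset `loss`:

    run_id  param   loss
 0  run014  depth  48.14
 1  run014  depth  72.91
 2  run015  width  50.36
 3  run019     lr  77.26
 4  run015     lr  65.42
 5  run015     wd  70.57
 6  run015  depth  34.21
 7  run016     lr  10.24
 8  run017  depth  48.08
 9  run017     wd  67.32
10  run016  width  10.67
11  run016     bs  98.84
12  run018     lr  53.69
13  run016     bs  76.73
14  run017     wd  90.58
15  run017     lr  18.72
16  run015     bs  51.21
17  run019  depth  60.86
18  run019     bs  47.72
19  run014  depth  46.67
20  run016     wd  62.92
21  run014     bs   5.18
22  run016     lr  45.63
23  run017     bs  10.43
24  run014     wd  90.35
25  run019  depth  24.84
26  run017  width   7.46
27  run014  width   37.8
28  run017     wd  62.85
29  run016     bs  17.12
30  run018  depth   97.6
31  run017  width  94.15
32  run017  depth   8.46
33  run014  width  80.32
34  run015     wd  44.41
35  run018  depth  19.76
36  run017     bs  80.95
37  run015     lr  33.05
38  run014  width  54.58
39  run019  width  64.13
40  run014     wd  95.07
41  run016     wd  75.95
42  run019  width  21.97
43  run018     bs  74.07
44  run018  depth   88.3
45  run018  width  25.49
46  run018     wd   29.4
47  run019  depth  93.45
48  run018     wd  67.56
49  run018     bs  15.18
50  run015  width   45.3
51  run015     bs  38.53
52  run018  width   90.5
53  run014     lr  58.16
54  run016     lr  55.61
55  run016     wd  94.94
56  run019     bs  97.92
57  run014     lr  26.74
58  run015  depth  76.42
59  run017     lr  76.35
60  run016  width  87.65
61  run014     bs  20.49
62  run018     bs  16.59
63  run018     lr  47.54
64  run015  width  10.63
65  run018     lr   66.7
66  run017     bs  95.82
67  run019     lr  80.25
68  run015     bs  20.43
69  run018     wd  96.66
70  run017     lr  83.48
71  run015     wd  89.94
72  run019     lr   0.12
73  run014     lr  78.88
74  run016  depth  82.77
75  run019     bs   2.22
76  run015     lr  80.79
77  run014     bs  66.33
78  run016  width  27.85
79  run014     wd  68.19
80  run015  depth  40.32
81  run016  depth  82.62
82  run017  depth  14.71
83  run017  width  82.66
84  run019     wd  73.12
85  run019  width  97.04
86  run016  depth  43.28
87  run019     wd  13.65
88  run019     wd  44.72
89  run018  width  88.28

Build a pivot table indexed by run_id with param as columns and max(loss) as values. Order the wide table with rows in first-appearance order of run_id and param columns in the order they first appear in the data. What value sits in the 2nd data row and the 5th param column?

With rows in first-appearance order of run_id, row 2 is run_id=run015. param columns in first-appearance order: depth, width, lr, wd, bs; column 5 is bs.
Long rows with run_id=run015, param=bs: max(51.21, 38.53, 20.43) = 51.21.

51.21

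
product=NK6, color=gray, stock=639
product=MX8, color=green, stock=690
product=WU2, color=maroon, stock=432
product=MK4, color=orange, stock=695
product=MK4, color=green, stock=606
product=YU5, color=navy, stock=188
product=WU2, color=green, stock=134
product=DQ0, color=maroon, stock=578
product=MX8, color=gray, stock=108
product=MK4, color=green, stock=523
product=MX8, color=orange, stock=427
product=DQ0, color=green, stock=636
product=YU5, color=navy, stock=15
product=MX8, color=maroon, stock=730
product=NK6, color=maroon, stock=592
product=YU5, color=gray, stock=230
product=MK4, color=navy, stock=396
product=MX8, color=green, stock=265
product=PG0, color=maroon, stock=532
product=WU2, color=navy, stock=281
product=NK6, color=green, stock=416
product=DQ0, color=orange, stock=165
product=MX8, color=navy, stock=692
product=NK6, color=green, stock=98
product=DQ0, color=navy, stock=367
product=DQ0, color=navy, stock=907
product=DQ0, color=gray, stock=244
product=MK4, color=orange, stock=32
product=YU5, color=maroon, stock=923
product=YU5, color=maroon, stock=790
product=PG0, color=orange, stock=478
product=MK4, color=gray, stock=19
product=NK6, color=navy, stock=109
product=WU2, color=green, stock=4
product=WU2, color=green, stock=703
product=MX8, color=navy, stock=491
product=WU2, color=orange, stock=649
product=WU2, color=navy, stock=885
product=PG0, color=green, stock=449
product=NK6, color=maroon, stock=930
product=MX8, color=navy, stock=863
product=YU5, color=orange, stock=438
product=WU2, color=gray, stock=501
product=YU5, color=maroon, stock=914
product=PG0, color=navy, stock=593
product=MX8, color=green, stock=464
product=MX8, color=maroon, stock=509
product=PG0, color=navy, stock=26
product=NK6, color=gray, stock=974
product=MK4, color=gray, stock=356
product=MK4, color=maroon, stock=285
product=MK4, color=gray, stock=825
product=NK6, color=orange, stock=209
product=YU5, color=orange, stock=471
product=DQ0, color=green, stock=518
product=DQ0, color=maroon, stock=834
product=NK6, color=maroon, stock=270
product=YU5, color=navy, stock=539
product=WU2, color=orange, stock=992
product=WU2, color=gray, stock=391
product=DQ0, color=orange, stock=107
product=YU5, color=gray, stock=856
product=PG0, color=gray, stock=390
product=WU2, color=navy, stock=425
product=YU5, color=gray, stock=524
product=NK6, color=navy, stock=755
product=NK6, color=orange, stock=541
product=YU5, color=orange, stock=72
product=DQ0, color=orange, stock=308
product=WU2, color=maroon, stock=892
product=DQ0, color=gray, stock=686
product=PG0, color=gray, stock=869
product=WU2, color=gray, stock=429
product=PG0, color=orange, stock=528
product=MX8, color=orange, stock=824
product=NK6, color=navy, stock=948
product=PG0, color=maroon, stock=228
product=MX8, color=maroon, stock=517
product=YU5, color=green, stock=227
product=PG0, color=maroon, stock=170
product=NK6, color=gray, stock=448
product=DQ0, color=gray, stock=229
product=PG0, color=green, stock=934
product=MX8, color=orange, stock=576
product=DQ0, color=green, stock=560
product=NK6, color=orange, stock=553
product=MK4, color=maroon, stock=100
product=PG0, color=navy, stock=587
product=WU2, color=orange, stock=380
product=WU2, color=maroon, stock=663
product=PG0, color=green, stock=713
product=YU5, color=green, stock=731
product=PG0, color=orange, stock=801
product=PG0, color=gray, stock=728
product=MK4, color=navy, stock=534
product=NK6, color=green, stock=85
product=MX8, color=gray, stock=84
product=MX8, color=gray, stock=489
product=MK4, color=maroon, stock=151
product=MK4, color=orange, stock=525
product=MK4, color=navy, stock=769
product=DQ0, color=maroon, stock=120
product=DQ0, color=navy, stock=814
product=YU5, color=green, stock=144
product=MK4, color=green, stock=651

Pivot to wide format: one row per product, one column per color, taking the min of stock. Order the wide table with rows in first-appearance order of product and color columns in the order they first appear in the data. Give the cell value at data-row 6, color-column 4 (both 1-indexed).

With rows in first-appearance order of product, row 6 is product=DQ0. color columns in first-appearance order: gray, green, maroon, orange, navy; column 4 is orange.
Long rows with product=DQ0, color=orange: min(165, 107, 308) = 107.

107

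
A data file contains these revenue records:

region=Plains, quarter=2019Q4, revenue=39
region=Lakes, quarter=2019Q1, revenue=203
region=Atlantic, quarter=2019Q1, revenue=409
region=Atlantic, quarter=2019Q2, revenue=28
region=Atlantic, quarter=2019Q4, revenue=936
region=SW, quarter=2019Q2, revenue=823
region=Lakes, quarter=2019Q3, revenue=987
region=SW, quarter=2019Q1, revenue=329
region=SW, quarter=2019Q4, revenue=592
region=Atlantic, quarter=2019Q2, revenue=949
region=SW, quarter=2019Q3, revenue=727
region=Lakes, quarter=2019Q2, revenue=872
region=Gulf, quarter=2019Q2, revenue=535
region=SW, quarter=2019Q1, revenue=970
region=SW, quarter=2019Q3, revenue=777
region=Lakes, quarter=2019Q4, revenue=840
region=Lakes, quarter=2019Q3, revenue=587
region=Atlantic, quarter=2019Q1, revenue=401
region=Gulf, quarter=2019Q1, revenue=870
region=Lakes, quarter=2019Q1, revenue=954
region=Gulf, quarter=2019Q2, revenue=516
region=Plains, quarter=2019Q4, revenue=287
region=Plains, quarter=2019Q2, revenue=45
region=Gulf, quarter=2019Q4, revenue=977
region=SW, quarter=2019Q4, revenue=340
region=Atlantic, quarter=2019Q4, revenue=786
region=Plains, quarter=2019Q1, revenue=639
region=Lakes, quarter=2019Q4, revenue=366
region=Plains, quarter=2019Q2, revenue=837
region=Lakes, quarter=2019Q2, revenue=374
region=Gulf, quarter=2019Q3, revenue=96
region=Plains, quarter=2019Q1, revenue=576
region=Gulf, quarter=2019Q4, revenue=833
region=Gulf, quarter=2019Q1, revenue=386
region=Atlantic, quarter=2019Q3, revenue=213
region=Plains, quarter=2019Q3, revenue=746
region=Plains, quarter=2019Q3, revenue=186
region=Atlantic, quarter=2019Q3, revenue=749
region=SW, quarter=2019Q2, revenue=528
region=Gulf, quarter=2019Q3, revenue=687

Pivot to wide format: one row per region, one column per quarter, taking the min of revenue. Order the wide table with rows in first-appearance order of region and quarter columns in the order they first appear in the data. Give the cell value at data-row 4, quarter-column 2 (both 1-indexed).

329

With rows in first-appearance order of region, row 4 is region=SW. quarter columns in first-appearance order: 2019Q4, 2019Q1, 2019Q2, 2019Q3; column 2 is 2019Q1.
Long rows with region=SW, quarter=2019Q1: min(329, 970) = 329.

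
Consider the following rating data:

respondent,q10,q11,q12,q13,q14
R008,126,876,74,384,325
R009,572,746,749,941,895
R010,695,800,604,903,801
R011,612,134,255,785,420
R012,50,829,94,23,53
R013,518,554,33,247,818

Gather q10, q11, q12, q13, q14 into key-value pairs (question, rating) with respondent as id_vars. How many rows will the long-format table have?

6 respondent values × 5 melted columns = 30 rows.

30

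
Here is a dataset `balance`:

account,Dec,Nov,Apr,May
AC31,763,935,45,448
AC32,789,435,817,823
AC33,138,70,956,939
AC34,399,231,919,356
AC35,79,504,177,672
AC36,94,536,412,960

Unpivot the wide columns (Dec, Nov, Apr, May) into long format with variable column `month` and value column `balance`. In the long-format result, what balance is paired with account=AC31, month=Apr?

Unpivoting turns each (account, wide-column) pair into one long row.
The wide cell at row AC31, column Apr holds 45, so the long row (AC31, Apr) has balance=45.

45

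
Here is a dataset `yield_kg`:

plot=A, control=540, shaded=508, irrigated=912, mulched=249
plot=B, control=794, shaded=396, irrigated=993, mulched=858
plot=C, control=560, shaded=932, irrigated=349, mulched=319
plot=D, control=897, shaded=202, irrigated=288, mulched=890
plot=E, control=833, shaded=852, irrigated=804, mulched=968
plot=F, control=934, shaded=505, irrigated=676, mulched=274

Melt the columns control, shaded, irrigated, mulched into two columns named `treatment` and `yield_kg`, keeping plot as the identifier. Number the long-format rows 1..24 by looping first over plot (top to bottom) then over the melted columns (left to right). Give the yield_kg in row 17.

833

24 rows total (6 × 4). Row 17: index ⌊(17-1)/4⌋ = 4 into plot → E; (17-1) mod 4 = 0 into the melted columns → control.
So row 17 is (E, control, 833); yield_kg = 833.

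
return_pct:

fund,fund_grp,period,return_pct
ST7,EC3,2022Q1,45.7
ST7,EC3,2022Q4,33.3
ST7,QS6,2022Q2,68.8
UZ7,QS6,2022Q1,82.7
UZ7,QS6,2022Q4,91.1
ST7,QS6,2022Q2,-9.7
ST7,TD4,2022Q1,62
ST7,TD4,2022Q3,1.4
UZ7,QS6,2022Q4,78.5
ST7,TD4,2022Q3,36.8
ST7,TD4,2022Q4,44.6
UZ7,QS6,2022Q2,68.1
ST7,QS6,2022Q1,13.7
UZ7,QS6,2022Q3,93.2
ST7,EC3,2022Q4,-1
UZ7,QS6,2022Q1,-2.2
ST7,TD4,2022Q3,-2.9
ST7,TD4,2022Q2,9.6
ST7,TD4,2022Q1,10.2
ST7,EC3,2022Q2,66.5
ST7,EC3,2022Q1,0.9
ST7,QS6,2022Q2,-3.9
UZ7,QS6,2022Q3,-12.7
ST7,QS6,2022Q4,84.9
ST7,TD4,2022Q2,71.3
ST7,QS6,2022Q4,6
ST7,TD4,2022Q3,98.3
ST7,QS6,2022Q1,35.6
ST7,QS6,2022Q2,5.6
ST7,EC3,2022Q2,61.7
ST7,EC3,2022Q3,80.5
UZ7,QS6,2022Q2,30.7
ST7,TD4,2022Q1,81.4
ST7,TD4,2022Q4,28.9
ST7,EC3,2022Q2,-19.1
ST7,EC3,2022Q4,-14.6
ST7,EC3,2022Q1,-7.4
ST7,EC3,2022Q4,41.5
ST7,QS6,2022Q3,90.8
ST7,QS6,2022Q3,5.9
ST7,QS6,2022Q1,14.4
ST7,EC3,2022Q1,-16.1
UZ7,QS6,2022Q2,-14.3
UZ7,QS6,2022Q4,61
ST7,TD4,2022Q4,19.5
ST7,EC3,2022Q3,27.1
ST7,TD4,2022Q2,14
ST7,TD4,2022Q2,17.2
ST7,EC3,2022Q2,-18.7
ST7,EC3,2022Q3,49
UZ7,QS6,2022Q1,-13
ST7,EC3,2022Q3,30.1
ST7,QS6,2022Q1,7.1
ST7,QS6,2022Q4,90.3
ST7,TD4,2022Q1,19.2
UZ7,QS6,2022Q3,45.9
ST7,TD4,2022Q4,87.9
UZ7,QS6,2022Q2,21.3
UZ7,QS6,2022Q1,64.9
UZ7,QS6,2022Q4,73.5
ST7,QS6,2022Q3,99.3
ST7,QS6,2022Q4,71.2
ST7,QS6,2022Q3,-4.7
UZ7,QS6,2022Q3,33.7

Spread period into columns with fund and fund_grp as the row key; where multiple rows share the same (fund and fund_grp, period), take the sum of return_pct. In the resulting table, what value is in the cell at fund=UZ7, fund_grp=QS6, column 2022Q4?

304.1

Rows with fund=UZ7, fund_grp=QS6 and period=2022Q4: return_pct values are 91.1, 78.5, 61, 73.5.
91.1 + 78.5 + 61 + 73.5 = 304.1.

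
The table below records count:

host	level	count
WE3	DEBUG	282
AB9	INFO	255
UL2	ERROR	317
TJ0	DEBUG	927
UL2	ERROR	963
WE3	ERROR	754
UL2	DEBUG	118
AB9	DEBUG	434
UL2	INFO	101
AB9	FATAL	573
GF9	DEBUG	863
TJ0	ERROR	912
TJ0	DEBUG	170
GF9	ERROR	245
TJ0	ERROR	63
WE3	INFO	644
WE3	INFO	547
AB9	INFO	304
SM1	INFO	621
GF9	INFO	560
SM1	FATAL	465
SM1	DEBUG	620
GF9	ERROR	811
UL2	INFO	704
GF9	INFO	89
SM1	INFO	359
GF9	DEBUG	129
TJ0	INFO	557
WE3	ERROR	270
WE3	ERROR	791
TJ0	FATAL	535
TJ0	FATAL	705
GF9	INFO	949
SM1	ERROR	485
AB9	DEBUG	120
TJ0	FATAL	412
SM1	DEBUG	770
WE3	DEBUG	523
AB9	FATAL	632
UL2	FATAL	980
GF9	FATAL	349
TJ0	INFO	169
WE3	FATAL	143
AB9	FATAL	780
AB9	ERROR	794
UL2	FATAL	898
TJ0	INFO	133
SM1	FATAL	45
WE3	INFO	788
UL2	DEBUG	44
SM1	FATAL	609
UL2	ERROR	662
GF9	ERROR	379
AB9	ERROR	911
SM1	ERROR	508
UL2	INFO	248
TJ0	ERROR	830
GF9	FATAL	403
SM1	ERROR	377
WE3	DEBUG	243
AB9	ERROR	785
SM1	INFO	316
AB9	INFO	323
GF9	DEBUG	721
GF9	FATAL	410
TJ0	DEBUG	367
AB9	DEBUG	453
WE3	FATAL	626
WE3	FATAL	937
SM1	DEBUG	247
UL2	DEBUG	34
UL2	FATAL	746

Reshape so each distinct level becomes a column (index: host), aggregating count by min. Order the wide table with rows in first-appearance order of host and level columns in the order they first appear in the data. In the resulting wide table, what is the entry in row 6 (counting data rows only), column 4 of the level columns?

With rows in first-appearance order of host, row 6 is host=SM1. level columns in first-appearance order: DEBUG, INFO, ERROR, FATAL; column 4 is FATAL.
Long rows with host=SM1, level=FATAL: min(465, 45, 609) = 45.

45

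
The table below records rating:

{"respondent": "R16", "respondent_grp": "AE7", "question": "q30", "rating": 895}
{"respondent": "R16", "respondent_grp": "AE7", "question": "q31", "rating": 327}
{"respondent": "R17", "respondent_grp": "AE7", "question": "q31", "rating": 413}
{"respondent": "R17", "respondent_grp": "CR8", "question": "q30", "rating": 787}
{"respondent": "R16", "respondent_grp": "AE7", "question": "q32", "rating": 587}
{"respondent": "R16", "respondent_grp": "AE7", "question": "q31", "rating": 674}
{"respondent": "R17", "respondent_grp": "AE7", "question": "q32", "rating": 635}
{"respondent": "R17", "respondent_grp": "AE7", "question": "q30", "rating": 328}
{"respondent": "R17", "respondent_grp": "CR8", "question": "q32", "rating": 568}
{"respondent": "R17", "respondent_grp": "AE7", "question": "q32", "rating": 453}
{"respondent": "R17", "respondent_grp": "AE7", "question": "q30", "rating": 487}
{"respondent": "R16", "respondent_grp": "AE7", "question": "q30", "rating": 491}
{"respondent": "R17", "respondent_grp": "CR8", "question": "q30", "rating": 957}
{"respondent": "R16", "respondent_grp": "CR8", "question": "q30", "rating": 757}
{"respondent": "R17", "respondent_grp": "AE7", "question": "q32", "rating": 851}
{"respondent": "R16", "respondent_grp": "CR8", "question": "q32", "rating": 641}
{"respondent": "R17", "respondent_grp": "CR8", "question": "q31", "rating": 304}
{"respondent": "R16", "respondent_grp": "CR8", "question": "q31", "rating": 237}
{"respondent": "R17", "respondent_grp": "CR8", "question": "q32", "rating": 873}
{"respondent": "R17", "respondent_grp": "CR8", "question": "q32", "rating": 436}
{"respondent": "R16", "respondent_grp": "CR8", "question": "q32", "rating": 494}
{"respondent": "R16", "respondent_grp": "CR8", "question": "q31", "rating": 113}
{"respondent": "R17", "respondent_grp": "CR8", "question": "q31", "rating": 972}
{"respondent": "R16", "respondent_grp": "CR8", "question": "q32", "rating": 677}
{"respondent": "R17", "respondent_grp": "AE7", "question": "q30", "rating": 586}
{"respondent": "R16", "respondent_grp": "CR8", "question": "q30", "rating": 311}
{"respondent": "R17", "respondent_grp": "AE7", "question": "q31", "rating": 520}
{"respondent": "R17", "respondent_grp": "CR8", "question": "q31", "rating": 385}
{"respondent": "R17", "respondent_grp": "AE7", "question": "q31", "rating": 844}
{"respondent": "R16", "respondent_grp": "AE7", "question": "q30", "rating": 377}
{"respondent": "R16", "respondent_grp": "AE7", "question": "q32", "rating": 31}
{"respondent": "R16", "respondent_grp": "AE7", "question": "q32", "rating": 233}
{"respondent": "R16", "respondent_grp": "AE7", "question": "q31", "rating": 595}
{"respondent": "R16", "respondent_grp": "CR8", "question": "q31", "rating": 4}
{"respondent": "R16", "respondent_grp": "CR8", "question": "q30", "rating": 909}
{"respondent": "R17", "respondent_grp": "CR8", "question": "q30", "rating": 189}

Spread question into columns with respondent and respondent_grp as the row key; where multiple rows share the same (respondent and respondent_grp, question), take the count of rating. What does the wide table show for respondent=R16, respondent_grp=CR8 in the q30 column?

3

Rows with respondent=R16, respondent_grp=CR8 and question=q30: rating values are 757, 311, 909.
3 rows match — count = 3.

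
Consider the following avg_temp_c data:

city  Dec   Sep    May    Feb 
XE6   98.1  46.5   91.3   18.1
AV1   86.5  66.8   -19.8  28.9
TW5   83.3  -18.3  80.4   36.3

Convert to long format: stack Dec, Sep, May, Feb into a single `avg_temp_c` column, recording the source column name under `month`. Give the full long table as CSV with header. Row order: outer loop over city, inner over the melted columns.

city,month,avg_temp_c
XE6,Dec,98.1
XE6,Sep,46.5
XE6,May,91.3
XE6,Feb,18.1
AV1,Dec,86.5
AV1,Sep,66.8
AV1,May,-19.8
AV1,Feb,28.9
TW5,Dec,83.3
TW5,Sep,-18.3
TW5,May,80.4
TW5,Feb,36.3

Each (city, column) pair becomes one row: 3 × 4 = 12 rows.
For example, (XE6, Dec) → avg_temp_c=98.1.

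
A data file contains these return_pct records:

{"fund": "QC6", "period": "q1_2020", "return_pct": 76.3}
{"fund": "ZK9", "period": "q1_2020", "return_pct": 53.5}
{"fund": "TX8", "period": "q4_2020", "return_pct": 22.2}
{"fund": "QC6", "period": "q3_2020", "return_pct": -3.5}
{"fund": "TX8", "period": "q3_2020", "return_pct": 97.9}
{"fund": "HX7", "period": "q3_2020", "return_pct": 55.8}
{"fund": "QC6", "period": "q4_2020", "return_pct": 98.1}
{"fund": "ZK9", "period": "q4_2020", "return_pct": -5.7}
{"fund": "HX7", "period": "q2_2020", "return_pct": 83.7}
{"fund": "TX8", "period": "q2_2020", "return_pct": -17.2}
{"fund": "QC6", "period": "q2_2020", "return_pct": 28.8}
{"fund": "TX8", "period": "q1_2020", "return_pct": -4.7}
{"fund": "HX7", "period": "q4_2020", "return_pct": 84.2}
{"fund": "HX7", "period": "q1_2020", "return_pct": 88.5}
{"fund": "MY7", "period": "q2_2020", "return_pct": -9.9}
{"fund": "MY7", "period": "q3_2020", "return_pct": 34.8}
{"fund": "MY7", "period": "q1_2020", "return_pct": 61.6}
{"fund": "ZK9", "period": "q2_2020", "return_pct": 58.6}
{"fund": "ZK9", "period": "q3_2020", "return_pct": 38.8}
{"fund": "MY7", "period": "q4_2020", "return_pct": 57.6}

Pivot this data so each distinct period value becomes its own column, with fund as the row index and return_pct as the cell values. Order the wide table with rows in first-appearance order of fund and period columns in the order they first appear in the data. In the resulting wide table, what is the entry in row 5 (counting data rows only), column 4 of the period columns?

With rows in first-appearance order of fund, row 5 is fund=MY7. period columns in first-appearance order: q1_2020, q4_2020, q3_2020, q2_2020; column 4 is q2_2020.
Long rows with fund=MY7, period=q2_2020: return_pct = -9.9.

-9.9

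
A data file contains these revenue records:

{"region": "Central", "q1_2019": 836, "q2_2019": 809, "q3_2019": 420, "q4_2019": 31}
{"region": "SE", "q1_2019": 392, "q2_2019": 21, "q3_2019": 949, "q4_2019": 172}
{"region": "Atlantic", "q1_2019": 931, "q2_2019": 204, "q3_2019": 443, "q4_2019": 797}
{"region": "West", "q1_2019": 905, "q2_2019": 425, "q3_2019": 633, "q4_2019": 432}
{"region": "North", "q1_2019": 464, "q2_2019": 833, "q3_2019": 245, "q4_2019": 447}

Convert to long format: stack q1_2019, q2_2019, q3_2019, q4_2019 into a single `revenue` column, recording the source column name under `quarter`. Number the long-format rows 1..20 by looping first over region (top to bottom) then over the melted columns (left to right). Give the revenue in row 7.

949

20 rows total (5 × 4). Row 7: index ⌊(7-1)/4⌋ = 1 into region → SE; (7-1) mod 4 = 2 into the melted columns → q3_2019.
So row 7 is (SE, q3_2019, 949); revenue = 949.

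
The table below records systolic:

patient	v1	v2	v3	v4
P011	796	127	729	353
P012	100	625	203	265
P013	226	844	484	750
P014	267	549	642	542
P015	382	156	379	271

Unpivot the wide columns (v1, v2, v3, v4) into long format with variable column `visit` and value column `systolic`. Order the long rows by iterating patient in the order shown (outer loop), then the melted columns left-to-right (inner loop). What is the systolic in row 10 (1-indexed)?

20 rows total (5 × 4). Row 10: index ⌊(10-1)/4⌋ = 2 into patient → P013; (10-1) mod 4 = 1 into the melted columns → v2.
So row 10 is (P013, v2, 844); systolic = 844.

844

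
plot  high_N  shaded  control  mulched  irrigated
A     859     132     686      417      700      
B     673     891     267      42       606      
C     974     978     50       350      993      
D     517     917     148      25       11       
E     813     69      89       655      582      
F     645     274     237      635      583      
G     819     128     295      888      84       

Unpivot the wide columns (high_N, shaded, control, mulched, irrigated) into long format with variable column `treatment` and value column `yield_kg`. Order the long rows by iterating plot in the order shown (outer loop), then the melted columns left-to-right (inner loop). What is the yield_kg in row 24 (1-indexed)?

655

35 rows total (7 × 5). Row 24: index ⌊(24-1)/5⌋ = 4 into plot → E; (24-1) mod 5 = 3 into the melted columns → mulched.
So row 24 is (E, mulched, 655); yield_kg = 655.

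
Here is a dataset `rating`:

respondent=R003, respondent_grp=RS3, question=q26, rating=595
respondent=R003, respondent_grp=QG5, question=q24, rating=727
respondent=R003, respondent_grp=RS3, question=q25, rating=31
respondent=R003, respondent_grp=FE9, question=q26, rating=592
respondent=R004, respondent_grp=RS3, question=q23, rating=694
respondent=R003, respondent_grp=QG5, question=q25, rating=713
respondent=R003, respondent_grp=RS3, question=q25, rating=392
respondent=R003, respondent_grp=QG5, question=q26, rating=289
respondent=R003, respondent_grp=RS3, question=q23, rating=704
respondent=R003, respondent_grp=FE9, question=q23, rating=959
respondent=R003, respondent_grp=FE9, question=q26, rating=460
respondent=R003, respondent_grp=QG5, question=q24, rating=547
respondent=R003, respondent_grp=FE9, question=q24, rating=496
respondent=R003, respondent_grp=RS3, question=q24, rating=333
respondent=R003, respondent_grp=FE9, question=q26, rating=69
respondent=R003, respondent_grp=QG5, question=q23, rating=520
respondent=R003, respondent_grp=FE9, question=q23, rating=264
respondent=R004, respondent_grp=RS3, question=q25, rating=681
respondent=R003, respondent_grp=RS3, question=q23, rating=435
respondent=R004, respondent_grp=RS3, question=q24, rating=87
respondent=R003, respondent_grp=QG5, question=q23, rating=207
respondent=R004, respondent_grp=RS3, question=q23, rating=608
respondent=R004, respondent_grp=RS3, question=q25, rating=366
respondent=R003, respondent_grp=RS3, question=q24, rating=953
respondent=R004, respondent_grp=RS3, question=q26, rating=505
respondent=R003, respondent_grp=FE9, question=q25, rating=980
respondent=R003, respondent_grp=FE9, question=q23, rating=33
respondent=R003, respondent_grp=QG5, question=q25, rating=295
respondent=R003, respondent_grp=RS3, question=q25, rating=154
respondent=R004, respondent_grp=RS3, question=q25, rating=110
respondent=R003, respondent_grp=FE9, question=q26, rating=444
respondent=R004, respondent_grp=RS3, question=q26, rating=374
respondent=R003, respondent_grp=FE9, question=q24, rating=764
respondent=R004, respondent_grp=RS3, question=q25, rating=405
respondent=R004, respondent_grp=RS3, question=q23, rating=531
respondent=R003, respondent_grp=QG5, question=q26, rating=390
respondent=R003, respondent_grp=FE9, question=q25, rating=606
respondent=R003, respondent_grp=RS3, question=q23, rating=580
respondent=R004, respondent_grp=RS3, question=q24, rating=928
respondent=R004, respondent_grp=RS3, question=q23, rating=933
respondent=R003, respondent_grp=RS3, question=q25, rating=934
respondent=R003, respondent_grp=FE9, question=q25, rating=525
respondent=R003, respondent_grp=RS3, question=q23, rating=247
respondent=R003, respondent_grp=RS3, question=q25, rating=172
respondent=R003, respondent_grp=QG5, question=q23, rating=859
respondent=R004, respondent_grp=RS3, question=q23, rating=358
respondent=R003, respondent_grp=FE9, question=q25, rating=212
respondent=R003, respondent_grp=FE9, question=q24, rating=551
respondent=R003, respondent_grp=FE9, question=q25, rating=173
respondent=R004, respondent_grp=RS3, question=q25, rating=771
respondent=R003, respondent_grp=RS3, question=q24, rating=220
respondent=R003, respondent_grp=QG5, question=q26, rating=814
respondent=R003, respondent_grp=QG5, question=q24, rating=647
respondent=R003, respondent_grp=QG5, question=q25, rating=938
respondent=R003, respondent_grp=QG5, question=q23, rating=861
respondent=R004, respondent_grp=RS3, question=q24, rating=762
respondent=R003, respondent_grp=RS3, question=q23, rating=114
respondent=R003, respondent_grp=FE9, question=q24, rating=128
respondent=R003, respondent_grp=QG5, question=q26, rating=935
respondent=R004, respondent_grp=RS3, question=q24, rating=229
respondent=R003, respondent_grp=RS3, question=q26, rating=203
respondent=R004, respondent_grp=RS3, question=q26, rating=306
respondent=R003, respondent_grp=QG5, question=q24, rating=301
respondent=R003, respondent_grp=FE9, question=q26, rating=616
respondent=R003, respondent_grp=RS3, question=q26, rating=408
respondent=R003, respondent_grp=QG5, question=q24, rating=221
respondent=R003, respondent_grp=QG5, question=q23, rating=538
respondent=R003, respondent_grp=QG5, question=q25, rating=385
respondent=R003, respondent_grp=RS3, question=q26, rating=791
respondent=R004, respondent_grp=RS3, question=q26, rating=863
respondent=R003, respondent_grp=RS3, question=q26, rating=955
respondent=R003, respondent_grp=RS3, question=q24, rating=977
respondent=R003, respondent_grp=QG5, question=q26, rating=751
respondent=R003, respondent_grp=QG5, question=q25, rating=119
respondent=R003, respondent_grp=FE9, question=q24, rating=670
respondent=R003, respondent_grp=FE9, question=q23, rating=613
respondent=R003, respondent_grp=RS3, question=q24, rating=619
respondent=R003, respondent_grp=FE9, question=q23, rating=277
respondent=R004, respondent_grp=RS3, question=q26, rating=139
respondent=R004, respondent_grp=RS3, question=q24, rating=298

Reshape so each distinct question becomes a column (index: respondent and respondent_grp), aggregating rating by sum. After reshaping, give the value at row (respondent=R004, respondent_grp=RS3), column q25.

2333

Rows with respondent=R004, respondent_grp=RS3 and question=q25: rating values are 681, 366, 110, 405, 771.
681 + 366 + 110 + 405 + 771 = 2333.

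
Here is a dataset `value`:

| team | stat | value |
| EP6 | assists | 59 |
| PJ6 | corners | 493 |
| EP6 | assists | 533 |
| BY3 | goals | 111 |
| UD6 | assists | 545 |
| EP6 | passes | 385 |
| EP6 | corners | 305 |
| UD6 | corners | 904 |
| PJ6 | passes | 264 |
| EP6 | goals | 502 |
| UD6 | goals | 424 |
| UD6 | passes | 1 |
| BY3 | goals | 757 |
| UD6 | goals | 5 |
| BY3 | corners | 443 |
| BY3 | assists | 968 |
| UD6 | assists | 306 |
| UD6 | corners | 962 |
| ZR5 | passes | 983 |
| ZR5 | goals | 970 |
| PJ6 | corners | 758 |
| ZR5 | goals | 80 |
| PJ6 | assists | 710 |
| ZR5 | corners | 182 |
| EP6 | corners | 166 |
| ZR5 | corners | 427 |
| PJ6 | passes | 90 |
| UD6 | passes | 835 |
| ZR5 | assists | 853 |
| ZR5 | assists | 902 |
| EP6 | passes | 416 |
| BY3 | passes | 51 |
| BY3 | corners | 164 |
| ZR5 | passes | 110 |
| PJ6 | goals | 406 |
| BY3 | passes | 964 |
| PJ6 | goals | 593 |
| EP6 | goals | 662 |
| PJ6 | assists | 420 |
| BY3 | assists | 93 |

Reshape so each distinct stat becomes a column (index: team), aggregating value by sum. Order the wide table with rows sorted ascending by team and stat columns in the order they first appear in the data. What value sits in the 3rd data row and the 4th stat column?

354

With rows sorted ascending by team, row 3 is team=PJ6. stat columns in first-appearance order: assists, corners, goals, passes; column 4 is passes.
Long rows with team=PJ6, stat=passes: 264 + 90 = 354.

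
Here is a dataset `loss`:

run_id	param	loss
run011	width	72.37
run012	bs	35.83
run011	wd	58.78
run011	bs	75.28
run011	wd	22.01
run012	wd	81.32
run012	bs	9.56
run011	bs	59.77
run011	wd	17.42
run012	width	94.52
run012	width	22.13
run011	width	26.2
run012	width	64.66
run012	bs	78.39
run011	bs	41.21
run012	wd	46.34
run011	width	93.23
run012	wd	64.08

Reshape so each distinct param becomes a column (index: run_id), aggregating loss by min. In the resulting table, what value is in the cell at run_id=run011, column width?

26.2

Rows with run_id=run011 and param=width: loss values are 72.37, 26.2, 93.23.
min(72.37, 26.2, 93.23) = 26.2.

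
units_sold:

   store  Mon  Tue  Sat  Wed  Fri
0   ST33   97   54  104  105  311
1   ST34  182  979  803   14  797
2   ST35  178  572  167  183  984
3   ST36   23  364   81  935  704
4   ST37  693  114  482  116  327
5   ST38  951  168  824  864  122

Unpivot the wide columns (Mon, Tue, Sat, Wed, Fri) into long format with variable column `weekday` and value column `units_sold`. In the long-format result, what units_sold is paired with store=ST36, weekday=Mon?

23

Unpivoting turns each (store, wide-column) pair into one long row.
The wide cell at row ST36, column Mon holds 23, so the long row (ST36, Mon) has units_sold=23.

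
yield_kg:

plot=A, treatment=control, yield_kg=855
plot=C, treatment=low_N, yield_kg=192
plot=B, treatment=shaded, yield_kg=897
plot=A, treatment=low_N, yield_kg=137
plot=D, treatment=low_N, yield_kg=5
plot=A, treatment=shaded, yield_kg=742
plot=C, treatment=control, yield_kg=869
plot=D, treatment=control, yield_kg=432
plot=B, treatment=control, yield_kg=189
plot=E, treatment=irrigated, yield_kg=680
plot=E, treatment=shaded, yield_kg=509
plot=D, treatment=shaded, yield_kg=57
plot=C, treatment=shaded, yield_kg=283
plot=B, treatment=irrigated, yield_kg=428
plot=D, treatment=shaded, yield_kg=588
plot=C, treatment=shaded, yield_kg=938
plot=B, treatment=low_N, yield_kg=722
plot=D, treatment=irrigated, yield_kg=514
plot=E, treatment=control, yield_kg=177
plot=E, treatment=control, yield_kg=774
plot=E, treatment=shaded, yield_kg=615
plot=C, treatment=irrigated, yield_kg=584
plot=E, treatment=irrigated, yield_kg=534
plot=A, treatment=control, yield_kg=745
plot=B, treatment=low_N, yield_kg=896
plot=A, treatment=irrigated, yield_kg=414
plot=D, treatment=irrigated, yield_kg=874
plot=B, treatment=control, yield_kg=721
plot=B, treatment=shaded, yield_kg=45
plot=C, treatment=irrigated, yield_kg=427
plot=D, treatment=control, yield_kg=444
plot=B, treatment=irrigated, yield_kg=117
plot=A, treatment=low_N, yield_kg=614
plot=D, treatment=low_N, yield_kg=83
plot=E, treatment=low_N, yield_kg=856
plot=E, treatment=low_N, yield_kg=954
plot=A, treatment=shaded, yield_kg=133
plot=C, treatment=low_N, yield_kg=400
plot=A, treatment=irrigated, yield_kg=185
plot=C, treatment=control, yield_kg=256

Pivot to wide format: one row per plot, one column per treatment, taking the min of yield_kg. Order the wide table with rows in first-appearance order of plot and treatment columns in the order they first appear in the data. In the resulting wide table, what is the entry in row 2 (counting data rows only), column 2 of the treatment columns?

192

With rows in first-appearance order of plot, row 2 is plot=C. treatment columns in first-appearance order: control, low_N, shaded, irrigated; column 2 is low_N.
Long rows with plot=C, treatment=low_N: min(192, 400) = 192.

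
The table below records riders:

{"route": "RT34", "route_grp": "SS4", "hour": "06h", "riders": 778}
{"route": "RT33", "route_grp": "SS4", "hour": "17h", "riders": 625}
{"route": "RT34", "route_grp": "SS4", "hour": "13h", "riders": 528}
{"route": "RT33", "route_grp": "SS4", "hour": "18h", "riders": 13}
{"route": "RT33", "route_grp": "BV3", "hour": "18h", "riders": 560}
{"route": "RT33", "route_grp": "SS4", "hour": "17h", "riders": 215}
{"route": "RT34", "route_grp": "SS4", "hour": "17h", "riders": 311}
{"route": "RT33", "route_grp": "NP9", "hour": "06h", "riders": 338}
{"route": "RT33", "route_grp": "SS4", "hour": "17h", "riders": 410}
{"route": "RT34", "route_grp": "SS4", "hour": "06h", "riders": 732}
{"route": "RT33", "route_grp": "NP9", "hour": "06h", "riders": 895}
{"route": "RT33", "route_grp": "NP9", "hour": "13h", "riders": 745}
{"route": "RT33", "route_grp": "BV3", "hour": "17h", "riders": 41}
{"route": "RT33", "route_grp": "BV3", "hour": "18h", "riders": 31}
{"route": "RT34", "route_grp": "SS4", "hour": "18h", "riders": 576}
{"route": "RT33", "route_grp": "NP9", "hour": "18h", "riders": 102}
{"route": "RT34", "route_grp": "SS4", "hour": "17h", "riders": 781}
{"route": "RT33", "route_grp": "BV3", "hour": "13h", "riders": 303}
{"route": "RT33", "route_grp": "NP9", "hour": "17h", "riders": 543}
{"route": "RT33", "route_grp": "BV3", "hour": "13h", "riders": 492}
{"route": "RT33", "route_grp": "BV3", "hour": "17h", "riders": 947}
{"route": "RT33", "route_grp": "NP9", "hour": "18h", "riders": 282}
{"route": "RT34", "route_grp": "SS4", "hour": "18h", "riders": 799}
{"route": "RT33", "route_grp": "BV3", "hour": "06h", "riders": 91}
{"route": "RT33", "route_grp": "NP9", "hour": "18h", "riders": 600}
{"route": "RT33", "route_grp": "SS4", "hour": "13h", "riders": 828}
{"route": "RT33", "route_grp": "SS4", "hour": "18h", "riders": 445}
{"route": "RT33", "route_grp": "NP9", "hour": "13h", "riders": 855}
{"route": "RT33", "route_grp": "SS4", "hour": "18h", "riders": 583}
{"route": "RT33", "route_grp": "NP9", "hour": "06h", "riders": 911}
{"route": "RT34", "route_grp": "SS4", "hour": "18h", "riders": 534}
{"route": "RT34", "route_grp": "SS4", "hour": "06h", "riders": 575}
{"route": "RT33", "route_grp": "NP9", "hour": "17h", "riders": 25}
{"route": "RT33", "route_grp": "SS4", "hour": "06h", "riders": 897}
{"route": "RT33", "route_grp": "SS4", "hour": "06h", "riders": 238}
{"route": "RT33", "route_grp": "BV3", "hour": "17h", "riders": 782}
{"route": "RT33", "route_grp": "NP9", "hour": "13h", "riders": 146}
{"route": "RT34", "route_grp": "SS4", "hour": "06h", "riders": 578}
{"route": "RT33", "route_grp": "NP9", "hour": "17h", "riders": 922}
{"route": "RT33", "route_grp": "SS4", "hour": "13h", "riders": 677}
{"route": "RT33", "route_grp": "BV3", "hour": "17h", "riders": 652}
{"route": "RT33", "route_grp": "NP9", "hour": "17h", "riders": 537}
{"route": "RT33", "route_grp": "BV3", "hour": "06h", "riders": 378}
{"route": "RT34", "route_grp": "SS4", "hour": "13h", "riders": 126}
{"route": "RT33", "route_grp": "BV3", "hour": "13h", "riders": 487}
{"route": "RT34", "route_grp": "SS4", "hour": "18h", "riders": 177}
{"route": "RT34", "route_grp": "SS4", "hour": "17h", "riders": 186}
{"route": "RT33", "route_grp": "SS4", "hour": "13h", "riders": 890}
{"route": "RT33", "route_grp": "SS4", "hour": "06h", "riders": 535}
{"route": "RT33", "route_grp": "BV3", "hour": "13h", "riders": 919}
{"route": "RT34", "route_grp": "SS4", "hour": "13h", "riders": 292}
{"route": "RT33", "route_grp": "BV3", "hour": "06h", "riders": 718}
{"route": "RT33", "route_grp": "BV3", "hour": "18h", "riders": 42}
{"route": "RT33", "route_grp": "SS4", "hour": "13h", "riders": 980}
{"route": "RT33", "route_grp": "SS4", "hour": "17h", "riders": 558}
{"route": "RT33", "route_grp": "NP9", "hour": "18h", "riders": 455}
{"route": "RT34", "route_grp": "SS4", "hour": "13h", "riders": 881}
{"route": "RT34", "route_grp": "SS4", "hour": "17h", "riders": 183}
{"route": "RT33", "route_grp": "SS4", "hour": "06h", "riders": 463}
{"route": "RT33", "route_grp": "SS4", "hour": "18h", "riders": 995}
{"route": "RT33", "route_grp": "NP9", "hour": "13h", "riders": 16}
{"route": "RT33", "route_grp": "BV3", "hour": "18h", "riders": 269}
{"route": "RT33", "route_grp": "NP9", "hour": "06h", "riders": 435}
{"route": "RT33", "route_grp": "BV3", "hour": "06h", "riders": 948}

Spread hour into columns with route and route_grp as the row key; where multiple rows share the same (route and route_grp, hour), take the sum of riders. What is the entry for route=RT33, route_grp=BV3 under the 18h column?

Rows with route=RT33, route_grp=BV3 and hour=18h: riders values are 560, 31, 42, 269.
560 + 31 + 42 + 269 = 902.

902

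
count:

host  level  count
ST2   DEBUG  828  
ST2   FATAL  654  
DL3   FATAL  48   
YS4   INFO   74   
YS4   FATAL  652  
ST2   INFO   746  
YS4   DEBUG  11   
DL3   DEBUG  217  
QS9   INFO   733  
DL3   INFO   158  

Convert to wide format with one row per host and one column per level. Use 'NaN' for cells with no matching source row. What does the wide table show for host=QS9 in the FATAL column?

NaN

No long-format row has host=QS9 and level=FATAL, so the cell is NaN.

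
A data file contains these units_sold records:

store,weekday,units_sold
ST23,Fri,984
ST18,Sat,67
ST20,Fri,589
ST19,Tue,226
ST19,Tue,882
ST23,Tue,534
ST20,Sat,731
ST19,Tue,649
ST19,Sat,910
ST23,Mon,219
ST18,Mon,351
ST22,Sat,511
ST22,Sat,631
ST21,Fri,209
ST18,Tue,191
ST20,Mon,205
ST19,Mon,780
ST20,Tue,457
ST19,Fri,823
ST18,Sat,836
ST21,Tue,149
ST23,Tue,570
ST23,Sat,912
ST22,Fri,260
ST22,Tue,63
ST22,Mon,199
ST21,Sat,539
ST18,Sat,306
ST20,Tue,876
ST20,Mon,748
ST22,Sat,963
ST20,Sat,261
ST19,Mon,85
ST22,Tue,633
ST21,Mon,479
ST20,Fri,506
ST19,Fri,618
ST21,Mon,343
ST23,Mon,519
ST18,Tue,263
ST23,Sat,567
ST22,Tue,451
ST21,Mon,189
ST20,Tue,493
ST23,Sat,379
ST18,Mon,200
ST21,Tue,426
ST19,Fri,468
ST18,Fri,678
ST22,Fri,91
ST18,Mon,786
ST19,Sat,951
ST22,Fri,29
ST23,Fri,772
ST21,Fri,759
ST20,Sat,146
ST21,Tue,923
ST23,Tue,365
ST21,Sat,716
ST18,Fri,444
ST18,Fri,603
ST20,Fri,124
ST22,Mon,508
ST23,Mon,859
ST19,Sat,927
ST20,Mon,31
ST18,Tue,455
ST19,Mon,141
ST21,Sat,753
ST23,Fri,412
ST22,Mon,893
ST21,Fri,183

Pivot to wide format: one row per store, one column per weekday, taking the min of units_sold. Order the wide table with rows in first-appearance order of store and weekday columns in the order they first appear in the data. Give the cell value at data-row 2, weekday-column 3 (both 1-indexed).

With rows in first-appearance order of store, row 2 is store=ST18. weekday columns in first-appearance order: Fri, Sat, Tue, Mon; column 3 is Tue.
Long rows with store=ST18, weekday=Tue: min(191, 263, 455) = 191.

191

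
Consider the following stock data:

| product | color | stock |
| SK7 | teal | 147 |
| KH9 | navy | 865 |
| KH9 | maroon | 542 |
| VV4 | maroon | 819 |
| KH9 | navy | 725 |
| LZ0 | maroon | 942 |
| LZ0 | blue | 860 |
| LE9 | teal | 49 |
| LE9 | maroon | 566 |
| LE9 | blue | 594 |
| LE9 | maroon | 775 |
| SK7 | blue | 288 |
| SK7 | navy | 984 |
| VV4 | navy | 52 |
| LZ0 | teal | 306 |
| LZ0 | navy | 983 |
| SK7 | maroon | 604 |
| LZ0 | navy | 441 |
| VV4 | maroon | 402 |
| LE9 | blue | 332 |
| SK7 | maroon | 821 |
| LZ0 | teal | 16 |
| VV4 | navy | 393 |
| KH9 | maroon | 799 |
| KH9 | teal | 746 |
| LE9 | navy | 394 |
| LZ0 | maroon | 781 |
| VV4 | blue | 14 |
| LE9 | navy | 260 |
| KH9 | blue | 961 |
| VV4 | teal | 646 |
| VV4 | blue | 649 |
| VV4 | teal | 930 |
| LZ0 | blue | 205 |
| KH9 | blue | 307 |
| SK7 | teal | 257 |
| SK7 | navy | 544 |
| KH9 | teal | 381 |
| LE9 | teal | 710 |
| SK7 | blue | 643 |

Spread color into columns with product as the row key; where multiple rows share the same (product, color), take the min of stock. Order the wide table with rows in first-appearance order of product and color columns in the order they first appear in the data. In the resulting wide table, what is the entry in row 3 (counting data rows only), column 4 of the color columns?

With rows in first-appearance order of product, row 3 is product=VV4. color columns in first-appearance order: teal, navy, maroon, blue; column 4 is blue.
Long rows with product=VV4, color=blue: min(14, 649) = 14.

14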